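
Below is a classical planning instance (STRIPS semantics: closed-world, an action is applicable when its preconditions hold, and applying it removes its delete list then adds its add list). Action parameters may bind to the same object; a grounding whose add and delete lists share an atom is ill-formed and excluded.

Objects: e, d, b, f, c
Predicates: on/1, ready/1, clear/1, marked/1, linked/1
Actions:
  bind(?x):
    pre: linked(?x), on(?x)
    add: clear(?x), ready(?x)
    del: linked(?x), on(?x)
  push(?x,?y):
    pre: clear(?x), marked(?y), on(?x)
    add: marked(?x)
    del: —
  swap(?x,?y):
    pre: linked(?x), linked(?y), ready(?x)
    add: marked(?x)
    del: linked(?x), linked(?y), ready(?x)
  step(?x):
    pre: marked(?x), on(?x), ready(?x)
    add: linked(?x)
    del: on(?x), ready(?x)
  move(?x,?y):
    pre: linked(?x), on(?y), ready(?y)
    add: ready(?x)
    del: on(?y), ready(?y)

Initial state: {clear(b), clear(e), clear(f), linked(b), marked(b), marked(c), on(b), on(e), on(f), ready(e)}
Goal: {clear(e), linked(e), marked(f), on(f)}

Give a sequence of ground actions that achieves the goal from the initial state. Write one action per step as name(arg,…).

push(e,b); push(f,e); step(e)

1. push(e,b)  →  {clear(b), clear(e), clear(f), linked(b), marked(b), marked(c), marked(e), on(b), on(e), on(f), ready(e)}
2. push(f,e)  →  {clear(b), clear(e), clear(f), linked(b), marked(b), marked(c), marked(e), marked(f), on(b), on(e), on(f), ready(e)}
3. step(e)  →  {clear(b), clear(e), clear(f), linked(b), linked(e), marked(b), marked(c), marked(e), marked(f), on(b), on(f)}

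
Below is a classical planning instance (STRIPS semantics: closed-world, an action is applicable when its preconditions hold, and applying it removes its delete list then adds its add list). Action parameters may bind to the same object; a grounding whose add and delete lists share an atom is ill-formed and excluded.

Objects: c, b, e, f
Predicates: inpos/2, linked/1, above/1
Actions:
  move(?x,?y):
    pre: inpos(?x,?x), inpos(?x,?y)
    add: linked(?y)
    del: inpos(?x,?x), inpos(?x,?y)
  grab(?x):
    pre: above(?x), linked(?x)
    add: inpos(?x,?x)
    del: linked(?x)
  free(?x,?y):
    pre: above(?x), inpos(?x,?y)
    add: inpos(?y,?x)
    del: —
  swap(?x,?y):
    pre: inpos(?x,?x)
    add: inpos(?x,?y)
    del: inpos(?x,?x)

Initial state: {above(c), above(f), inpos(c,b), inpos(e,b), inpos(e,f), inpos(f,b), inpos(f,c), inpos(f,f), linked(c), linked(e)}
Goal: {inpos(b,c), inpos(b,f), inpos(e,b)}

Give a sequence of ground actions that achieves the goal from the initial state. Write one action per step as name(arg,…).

1. free(c,b)  →  {above(c), above(f), inpos(b,c), inpos(c,b), inpos(e,b), inpos(e,f), inpos(f,b), inpos(f,c), inpos(f,f), linked(c), linked(e)}
2. free(f,b)  →  {above(c), above(f), inpos(b,c), inpos(b,f), inpos(c,b), inpos(e,b), inpos(e,f), inpos(f,b), inpos(f,c), inpos(f,f), linked(c), linked(e)}

free(c,b); free(f,b)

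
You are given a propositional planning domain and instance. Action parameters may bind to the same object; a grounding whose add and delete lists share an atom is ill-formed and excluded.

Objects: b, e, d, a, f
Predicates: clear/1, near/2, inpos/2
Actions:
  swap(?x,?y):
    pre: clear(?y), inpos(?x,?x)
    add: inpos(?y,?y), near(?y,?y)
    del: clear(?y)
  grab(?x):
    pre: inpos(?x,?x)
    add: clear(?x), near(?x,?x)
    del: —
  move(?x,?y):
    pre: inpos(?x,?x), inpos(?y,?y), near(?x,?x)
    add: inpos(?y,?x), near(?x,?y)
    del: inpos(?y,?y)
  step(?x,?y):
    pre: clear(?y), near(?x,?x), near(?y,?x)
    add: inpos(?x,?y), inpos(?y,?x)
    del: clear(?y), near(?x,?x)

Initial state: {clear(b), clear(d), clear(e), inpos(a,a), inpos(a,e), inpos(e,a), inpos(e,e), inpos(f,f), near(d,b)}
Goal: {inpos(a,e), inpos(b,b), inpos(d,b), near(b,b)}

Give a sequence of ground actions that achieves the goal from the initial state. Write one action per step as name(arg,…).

swap(e,b); swap(b,d); move(b,d)

1. swap(e,b)  →  {clear(d), clear(e), inpos(a,a), inpos(a,e), inpos(b,b), inpos(e,a), inpos(e,e), inpos(f,f), near(b,b), near(d,b)}
2. swap(b,d)  →  {clear(e), inpos(a,a), inpos(a,e), inpos(b,b), inpos(d,d), inpos(e,a), inpos(e,e), inpos(f,f), near(b,b), near(d,b), near(d,d)}
3. move(b,d)  →  {clear(e), inpos(a,a), inpos(a,e), inpos(b,b), inpos(d,b), inpos(e,a), inpos(e,e), inpos(f,f), near(b,b), near(b,d), near(d,b), near(d,d)}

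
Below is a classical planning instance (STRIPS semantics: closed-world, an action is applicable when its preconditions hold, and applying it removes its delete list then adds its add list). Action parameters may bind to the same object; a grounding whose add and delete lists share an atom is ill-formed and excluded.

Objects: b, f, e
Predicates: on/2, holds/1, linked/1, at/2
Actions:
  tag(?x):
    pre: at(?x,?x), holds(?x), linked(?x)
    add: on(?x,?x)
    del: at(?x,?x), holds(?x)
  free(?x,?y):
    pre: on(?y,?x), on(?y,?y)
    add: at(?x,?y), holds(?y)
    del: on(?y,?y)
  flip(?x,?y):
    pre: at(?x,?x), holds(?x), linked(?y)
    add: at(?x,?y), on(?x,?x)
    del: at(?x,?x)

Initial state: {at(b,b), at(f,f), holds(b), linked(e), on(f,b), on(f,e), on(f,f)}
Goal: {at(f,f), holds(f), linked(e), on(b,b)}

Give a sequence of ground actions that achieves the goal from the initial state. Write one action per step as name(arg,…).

1. free(b,f)  →  {at(b,b), at(b,f), at(f,f), holds(b), holds(f), linked(e), on(f,b), on(f,e)}
2. flip(b,e)  →  {at(b,e), at(b,f), at(f,f), holds(b), holds(f), linked(e), on(b,b), on(f,b), on(f,e)}

free(b,f); flip(b,e)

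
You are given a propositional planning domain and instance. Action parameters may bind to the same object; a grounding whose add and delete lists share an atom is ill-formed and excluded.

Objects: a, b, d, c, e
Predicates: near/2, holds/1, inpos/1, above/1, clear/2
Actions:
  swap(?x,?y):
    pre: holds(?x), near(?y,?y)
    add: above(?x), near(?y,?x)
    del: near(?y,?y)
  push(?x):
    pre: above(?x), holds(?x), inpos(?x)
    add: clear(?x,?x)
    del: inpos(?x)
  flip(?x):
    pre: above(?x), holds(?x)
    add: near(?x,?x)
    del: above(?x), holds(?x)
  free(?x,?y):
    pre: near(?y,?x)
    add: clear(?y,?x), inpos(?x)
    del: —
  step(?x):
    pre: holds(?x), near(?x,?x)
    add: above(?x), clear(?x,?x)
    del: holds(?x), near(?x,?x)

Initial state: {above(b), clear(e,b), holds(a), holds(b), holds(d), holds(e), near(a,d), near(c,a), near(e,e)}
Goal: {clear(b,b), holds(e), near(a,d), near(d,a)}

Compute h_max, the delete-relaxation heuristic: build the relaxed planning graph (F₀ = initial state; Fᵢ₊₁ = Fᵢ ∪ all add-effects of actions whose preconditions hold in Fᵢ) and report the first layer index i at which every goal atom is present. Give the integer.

3

F0 = init (9 atoms)
F1 = F0 ∪ {above(a), above(d), above(e), clear(a,d), clear(c,a), clear(e,e), inpos(a), inpos(d), inpos(e), near(b,b), near(e,a), near(e,b), near(e,d)}  (22 atoms)
F2 = F1 ∪ {clear(a,a), clear(b,b), clear(d,d), clear(e,a), clear(e,d), inpos(b), near(a,a), near(b,a), near(b,d), near(b,e), near(d,d)}  (33 atoms)
F3 = F2 ∪ {clear(b,a), clear(b,d), clear(b,e), near(a,b), near(a,e), near(d,a), near(d,b), near(d,e)}  (41 atoms)
goal ⊆ F3  ⇒  h_max = 3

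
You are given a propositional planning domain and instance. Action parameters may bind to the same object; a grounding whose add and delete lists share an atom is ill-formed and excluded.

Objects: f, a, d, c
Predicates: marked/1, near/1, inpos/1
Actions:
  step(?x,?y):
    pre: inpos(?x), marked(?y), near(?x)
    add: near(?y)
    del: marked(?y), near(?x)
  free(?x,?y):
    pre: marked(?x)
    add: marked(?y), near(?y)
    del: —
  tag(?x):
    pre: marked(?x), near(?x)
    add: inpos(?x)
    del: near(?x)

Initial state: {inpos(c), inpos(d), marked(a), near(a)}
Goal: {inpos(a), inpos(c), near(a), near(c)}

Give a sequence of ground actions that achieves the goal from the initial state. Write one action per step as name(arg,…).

1. free(a,c)  →  {inpos(c), inpos(d), marked(a), marked(c), near(a), near(c)}
2. tag(a)  →  {inpos(a), inpos(c), inpos(d), marked(a), marked(c), near(c)}
3. free(a,a)  →  {inpos(a), inpos(c), inpos(d), marked(a), marked(c), near(a), near(c)}

free(a,c); tag(a); free(a,a)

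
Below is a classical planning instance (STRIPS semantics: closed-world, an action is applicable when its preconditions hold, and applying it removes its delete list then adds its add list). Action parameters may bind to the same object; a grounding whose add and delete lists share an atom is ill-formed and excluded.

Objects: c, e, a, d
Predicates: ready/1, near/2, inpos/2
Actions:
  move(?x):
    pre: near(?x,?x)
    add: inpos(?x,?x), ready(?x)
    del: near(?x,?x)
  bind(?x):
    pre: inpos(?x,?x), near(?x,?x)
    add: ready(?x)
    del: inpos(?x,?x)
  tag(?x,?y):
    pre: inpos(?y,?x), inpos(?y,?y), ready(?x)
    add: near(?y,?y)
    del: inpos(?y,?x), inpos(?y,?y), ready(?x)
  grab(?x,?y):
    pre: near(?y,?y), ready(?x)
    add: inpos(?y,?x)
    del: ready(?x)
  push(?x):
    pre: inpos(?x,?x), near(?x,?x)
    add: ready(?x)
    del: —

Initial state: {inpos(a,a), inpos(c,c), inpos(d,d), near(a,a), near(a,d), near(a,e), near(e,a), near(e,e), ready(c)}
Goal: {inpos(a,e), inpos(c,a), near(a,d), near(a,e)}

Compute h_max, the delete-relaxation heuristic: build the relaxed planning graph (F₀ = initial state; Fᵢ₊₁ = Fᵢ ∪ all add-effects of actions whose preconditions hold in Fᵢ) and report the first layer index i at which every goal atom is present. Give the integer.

2

F0 = init (9 atoms)
F1 = F0 ∪ {inpos(a,c), inpos(e,c), inpos(e,e), near(c,c), ready(a), ready(e)}  (15 atoms)
F2 = F1 ∪ {inpos(a,e), inpos(c,a), inpos(c,e), inpos(e,a)}  (19 atoms)
goal ⊆ F2  ⇒  h_max = 2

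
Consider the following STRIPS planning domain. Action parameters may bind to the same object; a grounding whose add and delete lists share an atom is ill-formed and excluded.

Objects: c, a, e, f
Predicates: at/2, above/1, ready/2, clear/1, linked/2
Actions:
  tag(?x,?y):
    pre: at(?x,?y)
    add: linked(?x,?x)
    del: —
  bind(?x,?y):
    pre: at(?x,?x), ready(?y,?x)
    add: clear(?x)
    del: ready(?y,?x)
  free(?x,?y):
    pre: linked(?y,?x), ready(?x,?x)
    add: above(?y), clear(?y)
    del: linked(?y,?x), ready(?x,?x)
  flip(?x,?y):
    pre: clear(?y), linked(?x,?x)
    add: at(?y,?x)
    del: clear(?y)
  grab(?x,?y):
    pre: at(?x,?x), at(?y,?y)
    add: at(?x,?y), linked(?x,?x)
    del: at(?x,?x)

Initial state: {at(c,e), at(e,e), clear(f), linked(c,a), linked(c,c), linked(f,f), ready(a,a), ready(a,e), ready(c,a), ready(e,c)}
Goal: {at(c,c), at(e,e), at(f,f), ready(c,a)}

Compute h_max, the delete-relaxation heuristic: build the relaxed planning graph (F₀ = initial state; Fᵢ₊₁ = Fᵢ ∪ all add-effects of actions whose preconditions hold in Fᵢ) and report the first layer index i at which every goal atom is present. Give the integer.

2

F0 = init (10 atoms)
F1 = F0 ∪ {above(c), at(f,c), at(f,f), clear(c), clear(e), linked(e,e)}  (16 atoms)
F2 = F1 ∪ {at(c,c), at(c,f), at(e,c), at(e,f), at(f,e)}  (21 atoms)
goal ⊆ F2  ⇒  h_max = 2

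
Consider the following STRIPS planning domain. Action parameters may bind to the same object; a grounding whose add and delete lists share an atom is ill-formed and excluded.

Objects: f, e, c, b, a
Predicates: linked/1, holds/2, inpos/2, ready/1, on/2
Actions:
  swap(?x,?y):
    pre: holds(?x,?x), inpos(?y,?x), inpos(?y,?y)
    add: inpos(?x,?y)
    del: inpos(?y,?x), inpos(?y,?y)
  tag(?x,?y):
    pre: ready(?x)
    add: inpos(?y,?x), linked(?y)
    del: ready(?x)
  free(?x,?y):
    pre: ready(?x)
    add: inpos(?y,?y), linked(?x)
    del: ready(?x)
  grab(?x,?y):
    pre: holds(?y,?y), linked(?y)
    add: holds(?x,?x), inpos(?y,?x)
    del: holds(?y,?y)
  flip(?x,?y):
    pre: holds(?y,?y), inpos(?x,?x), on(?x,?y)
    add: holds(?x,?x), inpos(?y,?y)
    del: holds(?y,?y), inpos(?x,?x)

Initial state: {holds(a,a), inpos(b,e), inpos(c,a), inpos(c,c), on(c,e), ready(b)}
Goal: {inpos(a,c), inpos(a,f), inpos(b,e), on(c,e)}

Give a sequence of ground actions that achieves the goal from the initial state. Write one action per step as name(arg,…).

1. swap(a,c)  →  {holds(a,a), inpos(a,c), inpos(b,e), on(c,e), ready(b)}
2. tag(b,a)  →  {holds(a,a), inpos(a,b), inpos(a,c), inpos(b,e), linked(a), on(c,e)}
3. grab(f,a)  →  {holds(f,f), inpos(a,b), inpos(a,c), inpos(a,f), inpos(b,e), linked(a), on(c,e)}

swap(a,c); tag(b,a); grab(f,a)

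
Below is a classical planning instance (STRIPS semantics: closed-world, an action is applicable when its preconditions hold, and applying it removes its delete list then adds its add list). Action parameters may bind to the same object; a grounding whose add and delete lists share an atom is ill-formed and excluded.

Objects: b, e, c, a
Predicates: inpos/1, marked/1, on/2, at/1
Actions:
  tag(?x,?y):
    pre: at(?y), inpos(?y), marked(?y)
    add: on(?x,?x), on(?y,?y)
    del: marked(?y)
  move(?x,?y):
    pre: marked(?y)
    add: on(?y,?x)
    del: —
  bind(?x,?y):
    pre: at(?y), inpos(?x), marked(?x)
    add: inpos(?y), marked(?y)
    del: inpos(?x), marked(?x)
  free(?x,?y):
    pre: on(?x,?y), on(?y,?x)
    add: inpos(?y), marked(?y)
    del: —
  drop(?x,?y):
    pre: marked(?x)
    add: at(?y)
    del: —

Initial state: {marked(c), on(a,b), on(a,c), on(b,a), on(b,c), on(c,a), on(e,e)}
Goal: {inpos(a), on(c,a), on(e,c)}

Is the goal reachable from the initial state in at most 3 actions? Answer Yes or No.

Yes

1. free(b,a)  →  {inpos(a), marked(a), marked(c), on(a,b), on(a,c), on(b,a), on(b,c), on(c,a), on(e,e)}
2. free(e,e)  →  {inpos(a), inpos(e), marked(a), marked(c), marked(e), on(a,b), on(a,c), on(b,a), on(b,c), on(c,a), on(e,e)}
3. move(c,e)  →  {inpos(a), inpos(e), marked(a), marked(c), marked(e), on(a,b), on(a,c), on(b,a), on(b,c), on(c,a), on(e,c), on(e,e)}
optimal plan length = 3; 3 ≤ 3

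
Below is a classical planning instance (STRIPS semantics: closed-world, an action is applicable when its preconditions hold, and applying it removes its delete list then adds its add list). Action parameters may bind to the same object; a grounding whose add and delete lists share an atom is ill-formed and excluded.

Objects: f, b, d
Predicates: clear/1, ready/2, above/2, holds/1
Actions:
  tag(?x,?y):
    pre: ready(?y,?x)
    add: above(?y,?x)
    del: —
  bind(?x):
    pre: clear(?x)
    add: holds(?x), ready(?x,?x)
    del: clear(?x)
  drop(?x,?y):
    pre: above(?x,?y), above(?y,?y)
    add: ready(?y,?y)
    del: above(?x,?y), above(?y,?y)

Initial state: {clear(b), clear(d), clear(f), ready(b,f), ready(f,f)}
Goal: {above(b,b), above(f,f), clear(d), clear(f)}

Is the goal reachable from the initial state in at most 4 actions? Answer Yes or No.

1. tag(f,f)  →  {above(f,f), clear(b), clear(d), clear(f), ready(b,f), ready(f,f)}
2. bind(b)  →  {above(f,f), clear(d), clear(f), holds(b), ready(b,b), ready(b,f), ready(f,f)}
3. tag(b,b)  →  {above(b,b), above(f,f), clear(d), clear(f), holds(b), ready(b,b), ready(b,f), ready(f,f)}
optimal plan length = 3; 3 ≤ 4

Yes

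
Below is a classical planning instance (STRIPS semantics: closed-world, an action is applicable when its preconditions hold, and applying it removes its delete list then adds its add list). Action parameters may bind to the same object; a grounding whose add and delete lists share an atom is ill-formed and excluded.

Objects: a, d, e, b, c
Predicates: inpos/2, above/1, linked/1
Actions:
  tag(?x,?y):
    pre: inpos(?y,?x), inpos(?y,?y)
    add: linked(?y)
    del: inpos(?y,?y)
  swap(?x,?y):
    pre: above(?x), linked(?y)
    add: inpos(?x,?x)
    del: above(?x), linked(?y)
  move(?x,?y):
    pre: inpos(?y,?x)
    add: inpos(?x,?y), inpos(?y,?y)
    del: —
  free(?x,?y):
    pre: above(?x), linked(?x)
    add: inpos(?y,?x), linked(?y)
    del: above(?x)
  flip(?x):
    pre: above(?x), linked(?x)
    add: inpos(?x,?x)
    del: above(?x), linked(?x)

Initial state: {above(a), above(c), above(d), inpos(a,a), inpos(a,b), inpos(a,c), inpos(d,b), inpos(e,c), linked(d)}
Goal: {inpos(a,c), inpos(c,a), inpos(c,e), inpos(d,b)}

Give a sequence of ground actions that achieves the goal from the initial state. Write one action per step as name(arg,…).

1. move(c,a)  →  {above(a), above(c), above(d), inpos(a,a), inpos(a,b), inpos(a,c), inpos(c,a), inpos(d,b), inpos(e,c), linked(d)}
2. move(c,e)  →  {above(a), above(c), above(d), inpos(a,a), inpos(a,b), inpos(a,c), inpos(c,a), inpos(c,e), inpos(d,b), inpos(e,c), inpos(e,e), linked(d)}

move(c,a); move(c,e)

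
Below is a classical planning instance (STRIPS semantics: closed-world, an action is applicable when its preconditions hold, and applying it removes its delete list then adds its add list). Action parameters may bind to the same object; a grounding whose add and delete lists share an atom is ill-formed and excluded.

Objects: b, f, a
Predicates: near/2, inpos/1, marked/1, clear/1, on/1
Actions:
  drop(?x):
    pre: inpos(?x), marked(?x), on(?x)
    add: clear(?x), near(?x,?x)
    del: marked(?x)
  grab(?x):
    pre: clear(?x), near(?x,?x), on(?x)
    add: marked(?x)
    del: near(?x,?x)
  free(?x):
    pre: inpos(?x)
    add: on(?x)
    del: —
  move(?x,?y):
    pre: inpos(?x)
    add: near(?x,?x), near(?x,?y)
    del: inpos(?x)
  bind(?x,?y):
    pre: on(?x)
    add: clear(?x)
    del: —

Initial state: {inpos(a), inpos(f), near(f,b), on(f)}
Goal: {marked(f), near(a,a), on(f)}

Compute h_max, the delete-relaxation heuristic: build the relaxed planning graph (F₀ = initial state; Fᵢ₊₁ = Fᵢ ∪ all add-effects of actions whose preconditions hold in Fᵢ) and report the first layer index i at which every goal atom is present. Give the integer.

2

F0 = init (4 atoms)
F1 = F0 ∪ {clear(f), near(a,a), near(a,b), near(a,f), near(f,a), near(f,f), on(a)}  (11 atoms)
F2 = F1 ∪ {clear(a), marked(f)}  (13 atoms)
goal ⊆ F2  ⇒  h_max = 2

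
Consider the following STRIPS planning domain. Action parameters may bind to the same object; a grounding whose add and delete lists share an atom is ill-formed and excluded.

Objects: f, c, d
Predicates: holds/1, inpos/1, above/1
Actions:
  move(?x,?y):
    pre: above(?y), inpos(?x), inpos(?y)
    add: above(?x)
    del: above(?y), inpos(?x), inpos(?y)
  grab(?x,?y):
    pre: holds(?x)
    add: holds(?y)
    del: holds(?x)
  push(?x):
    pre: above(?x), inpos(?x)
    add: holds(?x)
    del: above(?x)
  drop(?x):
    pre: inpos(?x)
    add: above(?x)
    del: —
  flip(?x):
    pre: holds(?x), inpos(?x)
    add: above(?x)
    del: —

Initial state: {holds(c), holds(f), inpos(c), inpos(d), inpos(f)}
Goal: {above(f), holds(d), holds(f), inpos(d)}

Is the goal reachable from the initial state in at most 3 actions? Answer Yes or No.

1. grab(c,d)  →  {holds(d), holds(f), inpos(c), inpos(d), inpos(f)}
2. drop(f)  →  {above(f), holds(d), holds(f), inpos(c), inpos(d), inpos(f)}
optimal plan length = 2; 2 ≤ 3

Yes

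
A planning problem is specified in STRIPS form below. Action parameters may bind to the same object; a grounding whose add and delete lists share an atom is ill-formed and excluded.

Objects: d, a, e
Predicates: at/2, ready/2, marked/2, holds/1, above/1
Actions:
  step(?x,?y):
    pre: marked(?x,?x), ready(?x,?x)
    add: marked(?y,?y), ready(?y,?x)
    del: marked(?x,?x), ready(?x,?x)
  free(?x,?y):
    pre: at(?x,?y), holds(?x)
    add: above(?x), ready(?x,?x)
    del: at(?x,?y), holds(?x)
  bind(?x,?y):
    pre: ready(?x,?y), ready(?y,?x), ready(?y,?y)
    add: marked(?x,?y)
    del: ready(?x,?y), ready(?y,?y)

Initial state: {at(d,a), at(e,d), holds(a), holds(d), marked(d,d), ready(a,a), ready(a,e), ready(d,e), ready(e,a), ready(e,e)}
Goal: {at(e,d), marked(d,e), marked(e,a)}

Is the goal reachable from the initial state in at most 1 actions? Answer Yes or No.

No

1. free(d,a)  →  {above(d), at(e,d), holds(a), marked(d,d), ready(a,a), ready(a,e), ready(d,d), ready(d,e), ready(e,a), ready(e,e)}
2. step(d,e)  →  {above(d), at(e,d), holds(a), marked(e,e), ready(a,a), ready(a,e), ready(d,e), ready(e,a), ready(e,d), ready(e,e)}
3. bind(d,e)  →  {above(d), at(e,d), holds(a), marked(d,e), marked(e,e), ready(a,a), ready(a,e), ready(e,a), ready(e,d)}
4. bind(e,a)  →  {above(d), at(e,d), holds(a), marked(d,e), marked(e,a), marked(e,e), ready(a,e), ready(e,d)}
optimal plan length = 4; 4 > 1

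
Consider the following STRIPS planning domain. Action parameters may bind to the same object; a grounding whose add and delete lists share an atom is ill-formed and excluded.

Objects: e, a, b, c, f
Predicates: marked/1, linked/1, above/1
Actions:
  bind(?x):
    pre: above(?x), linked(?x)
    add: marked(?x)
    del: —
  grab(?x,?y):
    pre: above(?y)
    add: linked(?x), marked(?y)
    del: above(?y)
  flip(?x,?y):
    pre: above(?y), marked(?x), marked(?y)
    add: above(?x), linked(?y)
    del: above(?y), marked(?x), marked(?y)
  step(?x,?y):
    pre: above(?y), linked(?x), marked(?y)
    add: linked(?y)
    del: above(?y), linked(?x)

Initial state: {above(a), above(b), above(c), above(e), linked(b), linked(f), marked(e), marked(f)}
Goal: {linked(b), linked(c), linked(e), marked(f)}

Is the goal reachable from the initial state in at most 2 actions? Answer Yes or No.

Yes

1. grab(e,e)  →  {above(a), above(b), above(c), linked(b), linked(e), linked(f), marked(e), marked(f)}
2. grab(c,a)  →  {above(b), above(c), linked(b), linked(c), linked(e), linked(f), marked(a), marked(e), marked(f)}
optimal plan length = 2; 2 ≤ 2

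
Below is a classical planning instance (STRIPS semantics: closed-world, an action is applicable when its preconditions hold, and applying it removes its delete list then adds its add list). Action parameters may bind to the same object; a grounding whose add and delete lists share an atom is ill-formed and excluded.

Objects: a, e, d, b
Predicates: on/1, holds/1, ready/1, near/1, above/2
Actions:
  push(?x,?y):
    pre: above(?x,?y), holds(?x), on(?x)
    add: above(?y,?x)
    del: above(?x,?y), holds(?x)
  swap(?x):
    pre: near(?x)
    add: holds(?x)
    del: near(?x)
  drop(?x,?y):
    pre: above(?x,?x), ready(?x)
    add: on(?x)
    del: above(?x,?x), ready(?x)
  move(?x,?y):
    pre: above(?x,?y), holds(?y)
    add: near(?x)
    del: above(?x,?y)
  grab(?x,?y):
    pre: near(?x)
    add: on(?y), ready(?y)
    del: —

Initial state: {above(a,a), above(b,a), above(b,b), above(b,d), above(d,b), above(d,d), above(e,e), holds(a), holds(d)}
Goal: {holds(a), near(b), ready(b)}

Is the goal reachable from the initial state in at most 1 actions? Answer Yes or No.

1. move(b,a)  →  {above(a,a), above(b,b), above(b,d), above(d,b), above(d,d), above(e,e), holds(a), holds(d), near(b)}
2. grab(b,b)  →  {above(a,a), above(b,b), above(b,d), above(d,b), above(d,d), above(e,e), holds(a), holds(d), near(b), on(b), ready(b)}
optimal plan length = 2; 2 > 1

No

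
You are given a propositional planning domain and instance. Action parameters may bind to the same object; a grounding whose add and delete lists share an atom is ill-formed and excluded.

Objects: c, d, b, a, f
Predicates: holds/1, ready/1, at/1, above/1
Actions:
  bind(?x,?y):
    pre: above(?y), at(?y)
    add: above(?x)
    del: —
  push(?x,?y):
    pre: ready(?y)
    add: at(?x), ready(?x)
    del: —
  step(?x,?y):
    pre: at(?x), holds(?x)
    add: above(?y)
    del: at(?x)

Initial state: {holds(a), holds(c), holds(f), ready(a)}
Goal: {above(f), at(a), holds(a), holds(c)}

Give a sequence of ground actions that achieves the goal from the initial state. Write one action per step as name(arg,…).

1. push(c,a)  →  {at(c), holds(a), holds(c), holds(f), ready(a), ready(c)}
2. push(a,c)  →  {at(a), at(c), holds(a), holds(c), holds(f), ready(a), ready(c)}
3. step(c,f)  →  {above(f), at(a), holds(a), holds(c), holds(f), ready(a), ready(c)}

push(c,a); push(a,c); step(c,f)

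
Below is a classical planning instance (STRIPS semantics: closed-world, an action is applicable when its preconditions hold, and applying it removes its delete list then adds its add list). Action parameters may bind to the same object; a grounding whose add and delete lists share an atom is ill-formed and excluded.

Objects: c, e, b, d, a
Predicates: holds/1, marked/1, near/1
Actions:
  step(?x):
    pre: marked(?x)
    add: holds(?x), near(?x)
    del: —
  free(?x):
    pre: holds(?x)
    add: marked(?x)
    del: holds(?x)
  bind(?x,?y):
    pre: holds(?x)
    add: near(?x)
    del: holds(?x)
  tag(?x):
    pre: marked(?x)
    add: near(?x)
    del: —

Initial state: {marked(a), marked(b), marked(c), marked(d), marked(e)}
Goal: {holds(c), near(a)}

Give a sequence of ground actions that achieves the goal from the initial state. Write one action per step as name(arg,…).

1. step(c)  →  {holds(c), marked(a), marked(b), marked(c), marked(d), marked(e), near(c)}
2. step(a)  →  {holds(a), holds(c), marked(a), marked(b), marked(c), marked(d), marked(e), near(a), near(c)}

step(c); step(a)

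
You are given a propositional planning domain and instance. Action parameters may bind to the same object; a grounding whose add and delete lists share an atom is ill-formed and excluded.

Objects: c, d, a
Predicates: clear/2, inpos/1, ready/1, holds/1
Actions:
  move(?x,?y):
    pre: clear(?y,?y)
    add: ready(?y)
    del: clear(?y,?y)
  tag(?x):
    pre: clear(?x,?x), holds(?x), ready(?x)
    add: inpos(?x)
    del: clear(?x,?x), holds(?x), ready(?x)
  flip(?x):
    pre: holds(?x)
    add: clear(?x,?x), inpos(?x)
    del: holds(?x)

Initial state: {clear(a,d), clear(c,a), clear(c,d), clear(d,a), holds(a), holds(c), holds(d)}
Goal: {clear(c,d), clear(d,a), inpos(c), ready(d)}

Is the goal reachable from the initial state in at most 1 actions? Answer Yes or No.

No

1. flip(c)  →  {clear(a,d), clear(c,a), clear(c,c), clear(c,d), clear(d,a), holds(a), holds(d), inpos(c)}
2. flip(d)  →  {clear(a,d), clear(c,a), clear(c,c), clear(c,d), clear(d,a), clear(d,d), holds(a), inpos(c), inpos(d)}
3. move(c,d)  →  {clear(a,d), clear(c,a), clear(c,c), clear(c,d), clear(d,a), holds(a), inpos(c), inpos(d), ready(d)}
optimal plan length = 3; 3 > 1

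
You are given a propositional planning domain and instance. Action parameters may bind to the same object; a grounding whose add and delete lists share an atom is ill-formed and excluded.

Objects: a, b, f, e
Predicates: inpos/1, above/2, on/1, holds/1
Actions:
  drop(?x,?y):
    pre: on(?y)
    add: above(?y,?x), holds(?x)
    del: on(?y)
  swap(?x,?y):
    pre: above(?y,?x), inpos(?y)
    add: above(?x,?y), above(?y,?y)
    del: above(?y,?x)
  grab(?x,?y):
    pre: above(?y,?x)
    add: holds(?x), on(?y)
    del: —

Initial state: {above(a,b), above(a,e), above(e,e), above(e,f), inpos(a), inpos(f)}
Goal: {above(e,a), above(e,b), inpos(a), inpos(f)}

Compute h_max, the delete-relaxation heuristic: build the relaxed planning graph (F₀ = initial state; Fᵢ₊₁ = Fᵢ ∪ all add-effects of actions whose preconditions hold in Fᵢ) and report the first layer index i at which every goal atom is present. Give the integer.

F0 = init (6 atoms)
F1 = F0 ∪ {above(a,a), above(b,a), above(e,a), holds(b), holds(e), holds(f), on(a), on(e)}  (14 atoms)
F2 = F1 ∪ {above(a,f), above(e,b), holds(a), on(b)}  (18 atoms)
goal ⊆ F2  ⇒  h_max = 2

2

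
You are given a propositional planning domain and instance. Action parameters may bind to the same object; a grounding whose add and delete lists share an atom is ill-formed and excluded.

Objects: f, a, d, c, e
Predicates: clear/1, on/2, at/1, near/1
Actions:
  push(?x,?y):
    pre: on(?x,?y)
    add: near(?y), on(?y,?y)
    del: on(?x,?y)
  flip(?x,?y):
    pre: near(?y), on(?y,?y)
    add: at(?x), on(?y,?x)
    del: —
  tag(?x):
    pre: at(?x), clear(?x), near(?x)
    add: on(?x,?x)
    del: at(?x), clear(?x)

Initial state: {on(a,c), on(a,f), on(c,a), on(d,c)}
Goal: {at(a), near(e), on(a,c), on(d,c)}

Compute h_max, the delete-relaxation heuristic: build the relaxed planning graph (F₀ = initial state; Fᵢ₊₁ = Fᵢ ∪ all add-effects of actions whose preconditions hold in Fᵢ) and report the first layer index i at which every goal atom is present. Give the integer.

3

F0 = init (4 atoms)
F1 = F0 ∪ {near(a), near(c), near(f), on(a,a), on(c,c), on(f,f)}  (10 atoms)
F2 = F1 ∪ {at(a), at(c), at(d), at(e), at(f), on(a,d), on(a,e), on(c,d), on(c,e), on(c,f), on(f,a), on(f,c), on(f,d), on(f,e)}  (24 atoms)
F3 = F2 ∪ {near(d), near(e), on(d,d), on(e,e)}  (28 atoms)
goal ⊆ F3  ⇒  h_max = 3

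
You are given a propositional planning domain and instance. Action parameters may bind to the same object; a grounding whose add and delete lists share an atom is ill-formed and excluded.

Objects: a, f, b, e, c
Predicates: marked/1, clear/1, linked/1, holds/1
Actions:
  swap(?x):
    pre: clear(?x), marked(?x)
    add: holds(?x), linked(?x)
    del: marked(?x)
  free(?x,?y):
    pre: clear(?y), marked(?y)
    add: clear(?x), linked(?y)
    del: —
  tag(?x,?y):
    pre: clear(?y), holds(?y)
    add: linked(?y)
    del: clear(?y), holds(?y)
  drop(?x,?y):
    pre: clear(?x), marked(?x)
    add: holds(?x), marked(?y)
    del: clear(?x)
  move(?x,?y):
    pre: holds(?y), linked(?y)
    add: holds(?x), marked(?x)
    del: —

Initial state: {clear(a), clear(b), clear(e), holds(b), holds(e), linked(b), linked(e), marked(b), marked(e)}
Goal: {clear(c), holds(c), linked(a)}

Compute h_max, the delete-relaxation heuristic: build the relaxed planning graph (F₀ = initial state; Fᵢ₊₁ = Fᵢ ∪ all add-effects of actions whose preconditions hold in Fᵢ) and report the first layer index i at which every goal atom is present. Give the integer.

F0 = init (9 atoms)
F1 = F0 ∪ {clear(c), clear(f), holds(a), holds(c), holds(f), marked(a), marked(c), marked(f)}  (17 atoms)
F2 = F1 ∪ {linked(a), linked(c), linked(f)}  (20 atoms)
goal ⊆ F2  ⇒  h_max = 2

2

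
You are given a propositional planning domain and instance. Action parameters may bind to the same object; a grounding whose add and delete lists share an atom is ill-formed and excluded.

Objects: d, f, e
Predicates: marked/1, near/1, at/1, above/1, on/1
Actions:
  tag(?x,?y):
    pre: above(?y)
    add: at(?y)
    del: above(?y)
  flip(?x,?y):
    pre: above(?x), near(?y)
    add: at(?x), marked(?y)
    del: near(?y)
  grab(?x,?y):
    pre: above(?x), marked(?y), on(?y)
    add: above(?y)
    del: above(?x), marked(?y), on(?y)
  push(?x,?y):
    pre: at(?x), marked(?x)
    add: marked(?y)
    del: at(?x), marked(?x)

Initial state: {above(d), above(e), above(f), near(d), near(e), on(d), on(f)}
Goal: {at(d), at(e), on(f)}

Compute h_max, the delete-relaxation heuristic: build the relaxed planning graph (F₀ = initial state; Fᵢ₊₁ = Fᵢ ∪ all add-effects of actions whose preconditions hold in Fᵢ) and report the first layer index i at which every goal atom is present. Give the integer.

1

F0 = init (7 atoms)
F1 = F0 ∪ {at(d), at(e), at(f), marked(d), marked(e)}  (12 atoms)
goal ⊆ F1  ⇒  h_max = 1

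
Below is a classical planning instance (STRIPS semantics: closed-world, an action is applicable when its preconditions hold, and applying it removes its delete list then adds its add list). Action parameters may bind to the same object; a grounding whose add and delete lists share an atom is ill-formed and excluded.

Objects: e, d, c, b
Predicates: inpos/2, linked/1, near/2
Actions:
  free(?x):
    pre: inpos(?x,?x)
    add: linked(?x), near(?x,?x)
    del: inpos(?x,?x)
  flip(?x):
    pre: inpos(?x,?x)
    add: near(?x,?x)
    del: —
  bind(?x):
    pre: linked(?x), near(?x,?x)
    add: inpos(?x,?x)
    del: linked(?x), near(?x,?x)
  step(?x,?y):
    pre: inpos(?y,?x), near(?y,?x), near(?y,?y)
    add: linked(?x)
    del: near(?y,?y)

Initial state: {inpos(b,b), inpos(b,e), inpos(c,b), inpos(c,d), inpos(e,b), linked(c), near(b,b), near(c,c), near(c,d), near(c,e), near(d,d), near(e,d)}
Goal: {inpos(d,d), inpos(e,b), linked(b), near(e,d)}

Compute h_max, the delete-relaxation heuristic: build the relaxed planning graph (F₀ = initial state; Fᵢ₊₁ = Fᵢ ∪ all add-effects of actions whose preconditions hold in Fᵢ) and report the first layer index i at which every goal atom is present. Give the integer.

2

F0 = init (12 atoms)
F1 = F0 ∪ {inpos(c,c), linked(b), linked(d)}  (15 atoms)
F2 = F1 ∪ {inpos(d,d)}  (16 atoms)
goal ⊆ F2  ⇒  h_max = 2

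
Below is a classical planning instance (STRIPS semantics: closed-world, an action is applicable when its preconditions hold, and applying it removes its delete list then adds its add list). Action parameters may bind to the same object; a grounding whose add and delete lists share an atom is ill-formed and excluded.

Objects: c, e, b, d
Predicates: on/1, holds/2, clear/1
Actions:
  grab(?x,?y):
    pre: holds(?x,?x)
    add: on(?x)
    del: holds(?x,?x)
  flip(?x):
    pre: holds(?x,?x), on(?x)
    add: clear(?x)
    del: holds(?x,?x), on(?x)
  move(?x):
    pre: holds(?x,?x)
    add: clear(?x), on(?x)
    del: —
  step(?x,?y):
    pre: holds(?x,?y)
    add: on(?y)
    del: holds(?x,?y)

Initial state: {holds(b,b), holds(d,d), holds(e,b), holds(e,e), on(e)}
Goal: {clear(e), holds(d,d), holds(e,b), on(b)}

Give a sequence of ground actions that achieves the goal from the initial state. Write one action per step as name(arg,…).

grab(b,c); flip(e)

1. grab(b,c)  →  {holds(d,d), holds(e,b), holds(e,e), on(b), on(e)}
2. flip(e)  →  {clear(e), holds(d,d), holds(e,b), on(b)}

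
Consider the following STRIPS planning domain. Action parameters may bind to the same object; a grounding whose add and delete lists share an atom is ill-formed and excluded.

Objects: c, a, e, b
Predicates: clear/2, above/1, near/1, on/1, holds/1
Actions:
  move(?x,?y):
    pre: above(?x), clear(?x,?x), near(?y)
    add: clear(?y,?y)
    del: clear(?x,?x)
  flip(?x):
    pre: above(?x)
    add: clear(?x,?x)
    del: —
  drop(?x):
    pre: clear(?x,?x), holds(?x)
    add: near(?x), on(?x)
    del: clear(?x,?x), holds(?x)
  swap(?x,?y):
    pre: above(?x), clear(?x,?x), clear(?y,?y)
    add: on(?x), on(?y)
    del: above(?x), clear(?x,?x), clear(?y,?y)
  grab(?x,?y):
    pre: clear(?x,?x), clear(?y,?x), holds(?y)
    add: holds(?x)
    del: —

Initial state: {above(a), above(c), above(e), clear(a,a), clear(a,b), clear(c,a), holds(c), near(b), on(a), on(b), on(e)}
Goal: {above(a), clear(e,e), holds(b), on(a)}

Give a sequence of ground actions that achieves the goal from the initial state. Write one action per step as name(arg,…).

1. flip(e)  →  {above(a), above(c), above(e), clear(a,a), clear(a,b), clear(c,a), clear(e,e), holds(c), near(b), on(a), on(b), on(e)}
2. grab(a,c)  →  {above(a), above(c), above(e), clear(a,a), clear(a,b), clear(c,a), clear(e,e), holds(a), holds(c), near(b), on(a), on(b), on(e)}
3. move(a,b)  →  {above(a), above(c), above(e), clear(a,b), clear(b,b), clear(c,a), clear(e,e), holds(a), holds(c), near(b), on(a), on(b), on(e)}
4. grab(b,a)  →  {above(a), above(c), above(e), clear(a,b), clear(b,b), clear(c,a), clear(e,e), holds(a), holds(b), holds(c), near(b), on(a), on(b), on(e)}

flip(e); grab(a,c); move(a,b); grab(b,a)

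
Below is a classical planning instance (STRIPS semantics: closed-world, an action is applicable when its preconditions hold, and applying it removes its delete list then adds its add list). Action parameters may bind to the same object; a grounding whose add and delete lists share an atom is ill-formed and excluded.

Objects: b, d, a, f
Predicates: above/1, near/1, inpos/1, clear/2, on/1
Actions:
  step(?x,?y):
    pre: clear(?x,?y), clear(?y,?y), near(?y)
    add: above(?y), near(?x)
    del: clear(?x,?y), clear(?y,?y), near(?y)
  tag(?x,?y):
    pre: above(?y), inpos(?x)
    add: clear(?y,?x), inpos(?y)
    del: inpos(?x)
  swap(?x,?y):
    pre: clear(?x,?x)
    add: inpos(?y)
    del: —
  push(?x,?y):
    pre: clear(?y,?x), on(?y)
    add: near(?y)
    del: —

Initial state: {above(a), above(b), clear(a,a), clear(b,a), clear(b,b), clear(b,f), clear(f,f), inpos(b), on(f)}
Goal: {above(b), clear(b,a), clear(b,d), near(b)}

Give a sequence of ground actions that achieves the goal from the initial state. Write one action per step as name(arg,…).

1. swap(b,d)  →  {above(a), above(b), clear(a,a), clear(b,a), clear(b,b), clear(b,f), clear(f,f), inpos(b), inpos(d), on(f)}
2. tag(d,b)  →  {above(a), above(b), clear(a,a), clear(b,a), clear(b,b), clear(b,d), clear(b,f), clear(f,f), inpos(b), on(f)}
3. push(f,f)  →  {above(a), above(b), clear(a,a), clear(b,a), clear(b,b), clear(b,d), clear(b,f), clear(f,f), inpos(b), near(f), on(f)}
4. step(b,f)  →  {above(a), above(b), above(f), clear(a,a), clear(b,a), clear(b,b), clear(b,d), inpos(b), near(b), on(f)}

swap(b,d); tag(d,b); push(f,f); step(b,f)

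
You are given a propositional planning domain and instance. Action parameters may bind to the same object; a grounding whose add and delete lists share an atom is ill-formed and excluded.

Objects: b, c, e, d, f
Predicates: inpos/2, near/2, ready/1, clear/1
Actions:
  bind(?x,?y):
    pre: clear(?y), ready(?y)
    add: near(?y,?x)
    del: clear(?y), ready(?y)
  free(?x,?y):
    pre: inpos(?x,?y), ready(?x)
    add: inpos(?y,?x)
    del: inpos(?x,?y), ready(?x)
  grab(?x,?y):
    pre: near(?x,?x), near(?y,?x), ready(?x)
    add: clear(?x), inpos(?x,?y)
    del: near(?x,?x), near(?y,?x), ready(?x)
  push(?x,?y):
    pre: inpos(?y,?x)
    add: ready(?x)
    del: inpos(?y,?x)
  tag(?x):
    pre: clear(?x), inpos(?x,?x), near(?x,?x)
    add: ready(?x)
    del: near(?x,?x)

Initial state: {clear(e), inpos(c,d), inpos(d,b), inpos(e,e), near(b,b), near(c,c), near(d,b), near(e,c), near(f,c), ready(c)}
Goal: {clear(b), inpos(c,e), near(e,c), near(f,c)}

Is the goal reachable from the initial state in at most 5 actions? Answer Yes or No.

Yes

1. grab(c,e)  →  {clear(c), clear(e), inpos(c,d), inpos(c,e), inpos(d,b), inpos(e,e), near(b,b), near(d,b), near(f,c)}
2. push(b,d)  →  {clear(c), clear(e), inpos(c,d), inpos(c,e), inpos(e,e), near(b,b), near(d,b), near(f,c), ready(b)}
3. grab(b,b)  →  {clear(b), clear(c), clear(e), inpos(b,b), inpos(c,d), inpos(c,e), inpos(e,e), near(d,b), near(f,c)}
4. push(e,e)  →  {clear(b), clear(c), clear(e), inpos(b,b), inpos(c,d), inpos(c,e), near(d,b), near(f,c), ready(e)}
5. bind(c,e)  →  {clear(b), clear(c), inpos(b,b), inpos(c,d), inpos(c,e), near(d,b), near(e,c), near(f,c)}
optimal plan length = 5; 5 ≤ 5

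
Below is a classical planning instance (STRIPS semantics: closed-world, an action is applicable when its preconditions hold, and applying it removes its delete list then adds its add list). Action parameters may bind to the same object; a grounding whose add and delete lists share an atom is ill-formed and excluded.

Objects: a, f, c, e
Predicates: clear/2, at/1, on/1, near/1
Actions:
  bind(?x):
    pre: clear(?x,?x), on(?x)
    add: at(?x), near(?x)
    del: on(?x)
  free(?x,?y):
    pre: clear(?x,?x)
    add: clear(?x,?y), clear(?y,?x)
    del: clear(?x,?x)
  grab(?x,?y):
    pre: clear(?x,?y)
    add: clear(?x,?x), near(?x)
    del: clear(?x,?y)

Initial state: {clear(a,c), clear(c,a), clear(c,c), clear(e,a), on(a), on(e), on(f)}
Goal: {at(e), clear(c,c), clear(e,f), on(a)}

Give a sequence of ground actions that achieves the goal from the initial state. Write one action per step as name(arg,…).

grab(e,a); bind(e); free(e,f)

1. grab(e,a)  →  {clear(a,c), clear(c,a), clear(c,c), clear(e,e), near(e), on(a), on(e), on(f)}
2. bind(e)  →  {at(e), clear(a,c), clear(c,a), clear(c,c), clear(e,e), near(e), on(a), on(f)}
3. free(e,f)  →  {at(e), clear(a,c), clear(c,a), clear(c,c), clear(e,f), clear(f,e), near(e), on(a), on(f)}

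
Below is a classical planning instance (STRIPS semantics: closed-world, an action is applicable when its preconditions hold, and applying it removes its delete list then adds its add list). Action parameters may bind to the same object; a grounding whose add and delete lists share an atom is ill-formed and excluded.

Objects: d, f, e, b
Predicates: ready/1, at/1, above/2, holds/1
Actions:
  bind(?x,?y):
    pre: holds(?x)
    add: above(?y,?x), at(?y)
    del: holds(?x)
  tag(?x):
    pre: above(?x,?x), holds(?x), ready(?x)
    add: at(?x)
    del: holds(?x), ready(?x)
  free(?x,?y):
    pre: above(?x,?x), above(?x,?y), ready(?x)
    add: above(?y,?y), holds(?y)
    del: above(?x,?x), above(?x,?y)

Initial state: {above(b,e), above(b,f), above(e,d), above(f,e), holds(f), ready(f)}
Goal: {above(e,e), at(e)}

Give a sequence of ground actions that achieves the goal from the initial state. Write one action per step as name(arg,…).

bind(f,f); free(f,e); bind(e,e)

1. bind(f,f)  →  {above(b,e), above(b,f), above(e,d), above(f,e), above(f,f), at(f), ready(f)}
2. free(f,e)  →  {above(b,e), above(b,f), above(e,d), above(e,e), at(f), holds(e), ready(f)}
3. bind(e,e)  →  {above(b,e), above(b,f), above(e,d), above(e,e), at(e), at(f), ready(f)}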